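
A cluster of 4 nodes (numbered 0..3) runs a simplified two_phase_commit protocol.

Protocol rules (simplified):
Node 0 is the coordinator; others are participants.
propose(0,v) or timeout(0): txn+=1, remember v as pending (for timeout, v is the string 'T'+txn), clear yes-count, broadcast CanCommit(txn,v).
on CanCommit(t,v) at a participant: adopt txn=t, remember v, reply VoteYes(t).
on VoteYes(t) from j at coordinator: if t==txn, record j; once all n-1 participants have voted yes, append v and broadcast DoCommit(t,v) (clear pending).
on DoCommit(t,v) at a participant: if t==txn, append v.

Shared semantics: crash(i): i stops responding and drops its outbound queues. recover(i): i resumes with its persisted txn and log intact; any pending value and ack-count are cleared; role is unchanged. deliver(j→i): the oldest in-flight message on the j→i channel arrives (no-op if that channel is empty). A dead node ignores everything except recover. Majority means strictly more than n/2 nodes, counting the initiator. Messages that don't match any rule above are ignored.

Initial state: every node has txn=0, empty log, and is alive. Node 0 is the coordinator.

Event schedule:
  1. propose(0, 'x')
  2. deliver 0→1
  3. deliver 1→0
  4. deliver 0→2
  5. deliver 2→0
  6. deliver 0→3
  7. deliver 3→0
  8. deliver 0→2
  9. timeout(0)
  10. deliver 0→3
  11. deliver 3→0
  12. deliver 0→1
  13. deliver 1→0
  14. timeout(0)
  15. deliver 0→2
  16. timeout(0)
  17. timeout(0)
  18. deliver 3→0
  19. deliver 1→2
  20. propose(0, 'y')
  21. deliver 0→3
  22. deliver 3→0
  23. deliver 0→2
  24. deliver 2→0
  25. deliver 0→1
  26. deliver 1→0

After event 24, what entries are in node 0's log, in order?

x

after 1 — propose(0,'x'): n0:coor/t1/[-]
after 2 — deliver 0→1: n1:part/t1/[-]
after 3 — deliver 1→0: ·
after 4 — deliver 0→2: n2:part/t1/[-]
after 5 — deliver 2→0: ·
after 6 — deliver 0→3: n3:part/t1/[-]
after 7 — deliver 3→0: n0:coor/t1/[x]
after 8 — deliver 0→2: n2:part/t1/[x]
after 9 — timeout(0): n0:coor/t2/[x]
after 10 — deliver 0→3: n3:part/t1/[x]
after 11 — deliver 3→0: ·
after 12 — deliver 0→1: n1:part/t1/[x]
after 13 — deliver 1→0: ·
after 14 — timeout(0): n0:coor/t3/[x]
after 15 — deliver 0→2: n2:part/t2/[x]
after 16 — timeout(0): n0:coor/t4/[x]
after 17 — timeout(0): n0:coor/t5/[x]
after 18 — deliver 3→0: ·
after 19 — deliver 1→2: ·
after 20 — propose(0,'y'): n0:coor/t6/[x]
after 21 — deliver 0→3: n3:part/t2/[x]
after 22 — deliver 3→0: ·
after 23 — deliver 0→2: n2:part/t3/[x]
after 24 — deliver 2→0: ·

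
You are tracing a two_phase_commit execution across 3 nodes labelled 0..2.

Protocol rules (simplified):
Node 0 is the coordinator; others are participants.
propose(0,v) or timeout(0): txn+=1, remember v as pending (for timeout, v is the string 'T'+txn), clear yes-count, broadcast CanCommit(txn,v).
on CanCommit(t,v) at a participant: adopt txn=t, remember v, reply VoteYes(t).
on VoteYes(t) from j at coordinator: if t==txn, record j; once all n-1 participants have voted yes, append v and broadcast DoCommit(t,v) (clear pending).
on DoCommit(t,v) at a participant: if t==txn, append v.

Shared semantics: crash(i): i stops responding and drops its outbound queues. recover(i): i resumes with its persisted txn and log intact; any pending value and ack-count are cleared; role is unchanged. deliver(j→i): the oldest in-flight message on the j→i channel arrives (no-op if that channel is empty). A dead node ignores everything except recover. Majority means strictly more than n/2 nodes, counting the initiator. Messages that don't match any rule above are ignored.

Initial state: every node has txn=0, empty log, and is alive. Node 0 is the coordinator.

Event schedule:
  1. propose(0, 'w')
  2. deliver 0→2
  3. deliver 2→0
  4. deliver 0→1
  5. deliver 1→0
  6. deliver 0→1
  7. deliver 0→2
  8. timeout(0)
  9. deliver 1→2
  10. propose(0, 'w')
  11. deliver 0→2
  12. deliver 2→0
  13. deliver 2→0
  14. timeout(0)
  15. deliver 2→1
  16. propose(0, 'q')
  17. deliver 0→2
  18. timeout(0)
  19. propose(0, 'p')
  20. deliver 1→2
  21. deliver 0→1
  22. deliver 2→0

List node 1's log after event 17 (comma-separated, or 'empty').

w

1. propose(0,'w'):  <0:coor t1 ->
2. deliver 0→2:  <2:part t1 ->
3. deliver 2→0:  nop
4. deliver 0→1:  <1:part t1 ->
5. deliver 1→0:  <0:coor t1 w>
6. deliver 0→1:  <1:part t1 w>
7. deliver 0→2:  <2:part t1 w>
8. timeout(0):  <0:coor t2 w>
9. deliver 1→2:  nop
10. propose(0,'w'):  <0:coor t3 w>
11. deliver 0→2:  <2:part t2 w>
12. deliver 2→0:  nop
13. deliver 2→0:  nop
14. timeout(0):  <0:coor t4 w>
15. deliver 2→1:  nop
16. propose(0,'q'):  <0:coor t5 w>
17. deliver 0→2:  <2:part t3 w>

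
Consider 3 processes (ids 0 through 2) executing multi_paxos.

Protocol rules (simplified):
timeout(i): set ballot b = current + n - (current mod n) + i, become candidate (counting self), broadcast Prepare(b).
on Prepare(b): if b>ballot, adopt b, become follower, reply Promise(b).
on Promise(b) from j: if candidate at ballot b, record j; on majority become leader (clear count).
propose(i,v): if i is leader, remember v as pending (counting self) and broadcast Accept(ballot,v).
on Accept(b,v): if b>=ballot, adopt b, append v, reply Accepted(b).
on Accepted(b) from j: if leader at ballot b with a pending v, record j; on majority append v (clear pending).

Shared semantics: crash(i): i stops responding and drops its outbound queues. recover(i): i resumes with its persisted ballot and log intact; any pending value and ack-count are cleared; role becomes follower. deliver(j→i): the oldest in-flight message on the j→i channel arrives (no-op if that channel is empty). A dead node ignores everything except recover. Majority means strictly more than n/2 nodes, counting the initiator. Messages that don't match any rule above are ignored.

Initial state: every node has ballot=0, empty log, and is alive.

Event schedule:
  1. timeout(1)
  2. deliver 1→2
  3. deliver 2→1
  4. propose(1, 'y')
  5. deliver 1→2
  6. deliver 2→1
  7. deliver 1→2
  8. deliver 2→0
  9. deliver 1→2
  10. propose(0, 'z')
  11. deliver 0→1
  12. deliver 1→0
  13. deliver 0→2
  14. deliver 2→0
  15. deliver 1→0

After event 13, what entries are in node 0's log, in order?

empty

step 1 timeout(1): 1={cand,b=4,log=-}
step 2 deliver 1→2: 2={foll,b=4,log=-}
step 3 deliver 2→1: 1={lead,b=4,log=-}
step 4 propose(1,'y'): —
step 5 deliver 1→2: 2={foll,b=4,log=y}
step 6 deliver 2→1: 1={lead,b=4,log=y}
step 7 deliver 1→2: —
step 8 deliver 2→0: —
step 9 deliver 1→2: —
step 10 propose(0,'z'): —
step 11 deliver 0→1: —
step 12 deliver 1→0: 0={foll,b=4,log=-}
step 13 deliver 0→2: —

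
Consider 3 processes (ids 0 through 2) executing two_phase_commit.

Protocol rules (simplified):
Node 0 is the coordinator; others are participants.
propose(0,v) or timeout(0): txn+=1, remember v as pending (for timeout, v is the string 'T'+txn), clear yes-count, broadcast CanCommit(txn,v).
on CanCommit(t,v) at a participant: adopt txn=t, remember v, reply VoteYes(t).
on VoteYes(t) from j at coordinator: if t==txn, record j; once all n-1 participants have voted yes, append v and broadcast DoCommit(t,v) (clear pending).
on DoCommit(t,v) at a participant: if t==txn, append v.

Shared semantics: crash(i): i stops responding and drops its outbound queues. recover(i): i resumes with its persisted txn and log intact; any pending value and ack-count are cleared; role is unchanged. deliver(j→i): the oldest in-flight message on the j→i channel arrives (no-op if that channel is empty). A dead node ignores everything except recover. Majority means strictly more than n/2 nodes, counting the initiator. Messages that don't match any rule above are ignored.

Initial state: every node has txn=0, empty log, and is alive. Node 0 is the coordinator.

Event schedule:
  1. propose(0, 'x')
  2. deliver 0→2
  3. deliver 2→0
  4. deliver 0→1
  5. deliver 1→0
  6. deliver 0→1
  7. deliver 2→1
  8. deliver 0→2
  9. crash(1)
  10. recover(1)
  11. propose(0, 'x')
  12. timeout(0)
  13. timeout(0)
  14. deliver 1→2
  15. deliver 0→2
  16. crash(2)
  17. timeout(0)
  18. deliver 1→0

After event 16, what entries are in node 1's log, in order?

x

after 1 — propose(0,'x'): n0:coor/t1/[-]
after 2 — deliver 0→2: n2:part/t1/[-]
after 3 — deliver 2→0: ·
after 4 — deliver 0→1: n1:part/t1/[-]
after 5 — deliver 1→0: n0:coor/t1/[x]
after 6 — deliver 0→1: n1:part/t1/[x]
after 7 — deliver 2→1: ·
after 8 — deliver 0→2: n2:part/t1/[x]
after 9 — crash(1): n1:✗part/t1/[x]
after 10 — recover(1): n1:part/t1/[x]
after 11 — propose(0,'x'): n0:coor/t2/[x]
after 12 — timeout(0): n0:coor/t3/[x]
after 13 — timeout(0): n0:coor/t4/[x]
after 14 — deliver 1→2: ·
after 15 — deliver 0→2: n2:part/t2/[x]
after 16 — crash(2): n2:✗part/t2/[x]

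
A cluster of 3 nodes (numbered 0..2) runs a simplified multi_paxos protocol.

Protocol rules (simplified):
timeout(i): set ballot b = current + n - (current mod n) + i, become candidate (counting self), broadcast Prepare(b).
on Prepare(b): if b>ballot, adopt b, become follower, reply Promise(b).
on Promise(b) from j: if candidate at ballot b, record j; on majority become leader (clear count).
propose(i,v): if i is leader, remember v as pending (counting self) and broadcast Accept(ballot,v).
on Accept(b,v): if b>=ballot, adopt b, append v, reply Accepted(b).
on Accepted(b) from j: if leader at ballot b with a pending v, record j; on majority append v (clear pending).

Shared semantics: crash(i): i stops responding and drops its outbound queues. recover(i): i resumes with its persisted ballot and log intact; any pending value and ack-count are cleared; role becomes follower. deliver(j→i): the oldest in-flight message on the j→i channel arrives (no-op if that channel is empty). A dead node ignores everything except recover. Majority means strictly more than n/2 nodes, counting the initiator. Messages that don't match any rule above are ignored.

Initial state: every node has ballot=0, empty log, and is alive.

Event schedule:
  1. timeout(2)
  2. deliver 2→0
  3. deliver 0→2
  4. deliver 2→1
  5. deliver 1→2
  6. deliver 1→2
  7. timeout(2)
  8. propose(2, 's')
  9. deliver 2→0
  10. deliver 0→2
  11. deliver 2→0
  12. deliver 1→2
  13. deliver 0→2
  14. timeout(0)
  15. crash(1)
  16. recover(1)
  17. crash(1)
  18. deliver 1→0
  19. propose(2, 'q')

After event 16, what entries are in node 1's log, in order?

e1 timeout(2): 2[cand,b=5,-]
e2 deliver 2→0: 0[foll,b=5,-]
e3 deliver 0→2: 2[lead,b=5,-]
e4 deliver 2→1: 1[foll,b=5,-]
e5 deliver 1→2: ·
e6 deliver 1→2: ·
e7 timeout(2): 2[cand,b=8,-]
e8 propose(2,'s'): ·
e9 deliver 2→0: 0[foll,b=8,-]
e10 deliver 0→2: 2[lead,b=8,-]
e11 deliver 2→0: ·
e12 deliver 1→2: ·
e13 deliver 0→2: ·
e14 timeout(0): 0[cand,b=9,-]
e15 crash(1): 1[✗foll,b=5,-]
e16 recover(1): 1[foll,b=5,-]

empty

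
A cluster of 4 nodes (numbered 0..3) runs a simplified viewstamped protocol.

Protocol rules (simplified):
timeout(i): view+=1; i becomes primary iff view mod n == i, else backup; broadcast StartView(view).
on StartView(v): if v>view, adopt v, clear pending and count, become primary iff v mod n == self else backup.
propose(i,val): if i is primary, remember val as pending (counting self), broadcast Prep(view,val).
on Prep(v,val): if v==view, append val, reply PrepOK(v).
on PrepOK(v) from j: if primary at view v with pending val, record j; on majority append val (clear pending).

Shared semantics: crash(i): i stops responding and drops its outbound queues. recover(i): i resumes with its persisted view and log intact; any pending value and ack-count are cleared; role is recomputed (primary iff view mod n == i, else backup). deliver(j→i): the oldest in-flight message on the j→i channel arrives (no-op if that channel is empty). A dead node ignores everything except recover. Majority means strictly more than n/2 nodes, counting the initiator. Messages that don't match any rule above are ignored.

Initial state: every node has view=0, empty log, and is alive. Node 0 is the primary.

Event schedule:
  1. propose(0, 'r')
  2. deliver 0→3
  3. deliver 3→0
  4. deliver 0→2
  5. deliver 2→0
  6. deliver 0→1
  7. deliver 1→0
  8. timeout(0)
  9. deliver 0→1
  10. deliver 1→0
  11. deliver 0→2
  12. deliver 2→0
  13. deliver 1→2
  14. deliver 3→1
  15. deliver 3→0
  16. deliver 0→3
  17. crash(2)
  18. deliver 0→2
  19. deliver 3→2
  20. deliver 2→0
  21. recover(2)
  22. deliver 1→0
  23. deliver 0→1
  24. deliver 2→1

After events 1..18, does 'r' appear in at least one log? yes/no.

yes

step 1 propose(0,'r'): —
step 2 deliver 0→3: 3={back,v=0,log=r}
step 3 deliver 3→0: —
step 4 deliver 0→2: 2={back,v=0,log=r}
step 5 deliver 2→0: 0={prim,v=0,log=r}
step 6 deliver 0→1: 1={back,v=0,log=r}
step 7 deliver 1→0: —
step 8 timeout(0): 0={back,v=1,log=r}
step 9 deliver 0→1: 1={prim,v=1,log=r}
step 10 deliver 1→0: —
step 11 deliver 0→2: 2={back,v=1,log=r}
step 12 deliver 2→0: —
step 13 deliver 1→2: —
step 14 deliver 3→1: —
step 15 deliver 3→0: —
step 16 deliver 0→3: 3={back,v=1,log=r}
step 17 crash(2): 2={✗back,v=1,log=r}
step 18 deliver 0→2: —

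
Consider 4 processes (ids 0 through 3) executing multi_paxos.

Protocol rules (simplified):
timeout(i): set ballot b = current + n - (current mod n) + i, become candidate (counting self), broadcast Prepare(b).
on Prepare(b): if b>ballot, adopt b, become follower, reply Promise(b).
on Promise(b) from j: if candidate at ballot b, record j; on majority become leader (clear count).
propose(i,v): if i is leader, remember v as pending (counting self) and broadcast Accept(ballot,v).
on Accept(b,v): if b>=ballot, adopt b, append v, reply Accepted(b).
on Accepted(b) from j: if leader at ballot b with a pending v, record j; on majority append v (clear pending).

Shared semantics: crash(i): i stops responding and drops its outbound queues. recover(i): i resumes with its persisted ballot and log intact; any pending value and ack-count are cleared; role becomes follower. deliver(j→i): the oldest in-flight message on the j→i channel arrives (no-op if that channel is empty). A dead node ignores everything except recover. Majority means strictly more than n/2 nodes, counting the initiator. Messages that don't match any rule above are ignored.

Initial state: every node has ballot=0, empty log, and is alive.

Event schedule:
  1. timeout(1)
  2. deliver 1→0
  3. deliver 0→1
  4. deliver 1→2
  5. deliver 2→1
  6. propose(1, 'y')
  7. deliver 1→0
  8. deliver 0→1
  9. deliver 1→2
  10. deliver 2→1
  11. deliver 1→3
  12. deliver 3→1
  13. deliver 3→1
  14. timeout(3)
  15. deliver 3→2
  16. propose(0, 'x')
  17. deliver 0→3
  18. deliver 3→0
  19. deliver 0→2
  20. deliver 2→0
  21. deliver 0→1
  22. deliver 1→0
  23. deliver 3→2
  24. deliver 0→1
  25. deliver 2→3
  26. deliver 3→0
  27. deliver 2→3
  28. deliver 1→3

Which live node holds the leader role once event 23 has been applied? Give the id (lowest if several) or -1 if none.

1

e1 timeout(1): 1[cand,b=5,-]
e2 deliver 1→0: 0[foll,b=5,-]
e3 deliver 0→1: ·
e4 deliver 1→2: 2[foll,b=5,-]
e5 deliver 2→1: 1[lead,b=5,-]
e6 propose(1,'y'): ·
e7 deliver 1→0: 0[foll,b=5,y]
e8 deliver 0→1: ·
e9 deliver 1→2: 2[foll,b=5,y]
e10 deliver 2→1: 1[lead,b=5,y]
e11 deliver 1→3: 3[foll,b=5,-]
e12 deliver 3→1: ·
e13 deliver 3→1: ·
e14 timeout(3): 3[cand,b=11,-]
e15 deliver 3→2: 2[foll,b=11,y]
e16 propose(0,'x'): ·
e17 deliver 0→3: ·
e18 deliver 3→0: 0[foll,b=11,y]
e19 deliver 0→2: ·
e20 deliver 2→0: ·
e21 deliver 0→1: ·
e22 deliver 1→0: ·
e23 deliver 3→2: ·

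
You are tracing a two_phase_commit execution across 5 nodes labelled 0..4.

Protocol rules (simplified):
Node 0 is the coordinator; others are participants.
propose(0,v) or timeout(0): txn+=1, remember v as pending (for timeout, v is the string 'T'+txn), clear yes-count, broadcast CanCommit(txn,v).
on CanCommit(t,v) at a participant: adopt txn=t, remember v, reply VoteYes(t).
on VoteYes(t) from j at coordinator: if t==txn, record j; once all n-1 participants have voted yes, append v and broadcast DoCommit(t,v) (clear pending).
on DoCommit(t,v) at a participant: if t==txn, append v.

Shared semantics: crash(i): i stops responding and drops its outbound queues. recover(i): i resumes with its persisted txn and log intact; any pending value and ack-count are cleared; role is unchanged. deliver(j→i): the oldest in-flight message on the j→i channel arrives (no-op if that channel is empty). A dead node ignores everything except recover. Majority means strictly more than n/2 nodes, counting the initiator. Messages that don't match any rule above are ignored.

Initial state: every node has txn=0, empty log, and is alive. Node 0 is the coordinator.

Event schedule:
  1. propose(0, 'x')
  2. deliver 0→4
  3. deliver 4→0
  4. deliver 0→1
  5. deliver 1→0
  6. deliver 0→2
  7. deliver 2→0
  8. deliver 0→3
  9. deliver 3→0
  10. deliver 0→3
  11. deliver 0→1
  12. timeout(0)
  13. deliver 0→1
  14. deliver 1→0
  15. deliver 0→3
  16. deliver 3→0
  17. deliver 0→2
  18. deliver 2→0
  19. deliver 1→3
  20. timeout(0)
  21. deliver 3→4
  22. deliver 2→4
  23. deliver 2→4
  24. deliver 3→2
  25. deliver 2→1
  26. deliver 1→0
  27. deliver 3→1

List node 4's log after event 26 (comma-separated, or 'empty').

empty

1. propose(0,'x'):  <0:coor t1 ->
2. deliver 0→4:  <4:part t1 ->
3. deliver 4→0:  nop
4. deliver 0→1:  <1:part t1 ->
5. deliver 1→0:  nop
6. deliver 0→2:  <2:part t1 ->
7. deliver 2→0:  nop
8. deliver 0→3:  <3:part t1 ->
9. deliver 3→0:  <0:coor t1 x>
10. deliver 0→3:  <3:part t1 x>
11. deliver 0→1:  <1:part t1 x>
12. timeout(0):  <0:coor t2 x>
13. deliver 0→1:  <1:part t2 x>
14. deliver 1→0:  nop
15. deliver 0→3:  <3:part t2 x>
16. deliver 3→0:  nop
17. deliver 0→2:  <2:part t1 x>
18. deliver 2→0:  nop
19. deliver 1→3:  nop
20. timeout(0):  <0:coor t3 x>
21. deliver 3→4:  nop
22. deliver 2→4:  nop
23. deliver 2→4:  nop
24. deliver 3→2:  nop
25. deliver 2→1:  nop
26. deliver 1→0:  nop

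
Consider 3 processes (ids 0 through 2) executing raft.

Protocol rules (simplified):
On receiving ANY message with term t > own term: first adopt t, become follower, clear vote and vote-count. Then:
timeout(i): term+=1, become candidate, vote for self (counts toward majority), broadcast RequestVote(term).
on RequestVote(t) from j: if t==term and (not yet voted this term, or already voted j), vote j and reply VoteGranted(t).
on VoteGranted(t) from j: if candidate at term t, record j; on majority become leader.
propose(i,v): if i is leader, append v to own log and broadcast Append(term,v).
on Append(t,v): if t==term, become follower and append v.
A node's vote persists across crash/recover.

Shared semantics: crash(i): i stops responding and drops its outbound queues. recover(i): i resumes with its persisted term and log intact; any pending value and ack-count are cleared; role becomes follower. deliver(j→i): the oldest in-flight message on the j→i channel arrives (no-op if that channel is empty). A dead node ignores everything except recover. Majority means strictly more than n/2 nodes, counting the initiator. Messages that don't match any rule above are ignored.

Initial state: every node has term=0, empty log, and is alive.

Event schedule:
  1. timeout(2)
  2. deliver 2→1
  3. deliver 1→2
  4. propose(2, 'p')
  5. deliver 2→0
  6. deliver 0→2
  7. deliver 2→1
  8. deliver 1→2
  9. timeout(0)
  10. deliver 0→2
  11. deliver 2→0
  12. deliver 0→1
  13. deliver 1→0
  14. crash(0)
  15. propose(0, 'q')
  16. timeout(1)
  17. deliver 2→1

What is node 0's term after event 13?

e1 timeout(2): 2[cand,t=1,-]
e2 deliver 2→1: 1[foll,t=1,-]
e3 deliver 1→2: 2[lead,t=1,-]
e4 propose(2,'p'): 2[lead,t=1,p]
e5 deliver 2→0: 0[foll,t=1,-]
e6 deliver 0→2: ·
e7 deliver 2→1: 1[foll,t=1,p]
e8 deliver 1→2: ·
e9 timeout(0): 0[cand,t=2,-]
e10 deliver 0→2: 2[foll,t=2,p]
e11 deliver 2→0: ·
e12 deliver 0→1: 1[foll,t=2,p]
e13 deliver 1→0: 0[lead,t=2,-]

2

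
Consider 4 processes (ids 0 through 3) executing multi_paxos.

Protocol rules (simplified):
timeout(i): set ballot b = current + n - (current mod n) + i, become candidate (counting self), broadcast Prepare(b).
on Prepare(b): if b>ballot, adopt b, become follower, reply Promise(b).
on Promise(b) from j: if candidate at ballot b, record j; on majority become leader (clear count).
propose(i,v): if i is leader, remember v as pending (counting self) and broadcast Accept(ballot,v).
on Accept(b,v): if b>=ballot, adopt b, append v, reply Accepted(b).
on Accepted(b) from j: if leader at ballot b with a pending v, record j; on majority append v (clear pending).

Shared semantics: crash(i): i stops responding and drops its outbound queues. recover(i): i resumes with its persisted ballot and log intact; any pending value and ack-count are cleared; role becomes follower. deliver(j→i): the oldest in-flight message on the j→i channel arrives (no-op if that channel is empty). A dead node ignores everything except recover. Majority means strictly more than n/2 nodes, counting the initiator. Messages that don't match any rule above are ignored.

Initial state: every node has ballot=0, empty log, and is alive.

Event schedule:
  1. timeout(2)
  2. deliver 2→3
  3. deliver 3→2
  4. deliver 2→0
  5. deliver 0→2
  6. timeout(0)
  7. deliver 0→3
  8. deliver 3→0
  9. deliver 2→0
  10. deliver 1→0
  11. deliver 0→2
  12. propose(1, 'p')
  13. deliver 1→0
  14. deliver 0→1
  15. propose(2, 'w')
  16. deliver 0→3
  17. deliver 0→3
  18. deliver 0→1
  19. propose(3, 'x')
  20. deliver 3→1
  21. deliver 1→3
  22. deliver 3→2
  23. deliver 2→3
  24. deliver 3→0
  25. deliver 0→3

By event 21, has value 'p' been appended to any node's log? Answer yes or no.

step 1 timeout(2): 2={cand,b=6,log=-}
step 2 deliver 2→3: 3={foll,b=6,log=-}
step 3 deliver 3→2: —
step 4 deliver 2→0: 0={foll,b=6,log=-}
step 5 deliver 0→2: 2={lead,b=6,log=-}
step 6 timeout(0): 0={cand,b=8,log=-}
step 7 deliver 0→3: 3={foll,b=8,log=-}
step 8 deliver 3→0: —
step 9 deliver 2→0: —
step 10 deliver 1→0: —
step 11 deliver 0→2: 2={foll,b=8,log=-}
step 12 propose(1,'p'): —
step 13 deliver 1→0: —
step 14 deliver 0→1: 1={foll,b=8,log=-}
step 15 propose(2,'w'): —
step 16 deliver 0→3: —
step 17 deliver 0→3: —
step 18 deliver 0→1: —
step 19 propose(3,'x'): —
step 20 deliver 3→1: —
step 21 deliver 1→3: —

no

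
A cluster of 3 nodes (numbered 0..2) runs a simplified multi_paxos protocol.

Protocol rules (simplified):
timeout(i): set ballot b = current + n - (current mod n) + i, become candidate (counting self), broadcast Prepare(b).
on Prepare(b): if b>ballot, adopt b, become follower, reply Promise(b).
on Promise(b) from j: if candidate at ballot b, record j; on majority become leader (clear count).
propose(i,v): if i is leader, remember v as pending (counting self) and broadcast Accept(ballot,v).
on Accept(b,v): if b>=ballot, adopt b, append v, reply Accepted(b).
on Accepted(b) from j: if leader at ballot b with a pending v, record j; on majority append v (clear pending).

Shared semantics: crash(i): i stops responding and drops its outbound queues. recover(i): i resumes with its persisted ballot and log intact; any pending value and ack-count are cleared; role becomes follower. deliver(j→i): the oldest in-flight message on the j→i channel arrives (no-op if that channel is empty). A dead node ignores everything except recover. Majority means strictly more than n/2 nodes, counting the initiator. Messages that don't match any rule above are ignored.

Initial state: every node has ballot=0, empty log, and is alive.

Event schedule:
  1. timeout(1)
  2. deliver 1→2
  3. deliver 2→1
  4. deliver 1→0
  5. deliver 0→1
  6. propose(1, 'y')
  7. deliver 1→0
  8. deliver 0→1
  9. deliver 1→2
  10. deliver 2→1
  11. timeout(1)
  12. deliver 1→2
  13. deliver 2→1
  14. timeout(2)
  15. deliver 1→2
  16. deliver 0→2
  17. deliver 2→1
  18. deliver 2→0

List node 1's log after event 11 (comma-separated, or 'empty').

1. timeout(1):  <1:cand b4 ->
2. deliver 1→2:  <2:foll b4 ->
3. deliver 2→1:  <1:lead b4 ->
4. deliver 1→0:  <0:foll b4 ->
5. deliver 0→1:  nop
6. propose(1,'y'):  nop
7. deliver 1→0:  <0:foll b4 y>
8. deliver 0→1:  <1:lead b4 y>
9. deliver 1→2:  <2:foll b4 y>
10. deliver 2→1:  nop
11. timeout(1):  <1:cand b7 y>

y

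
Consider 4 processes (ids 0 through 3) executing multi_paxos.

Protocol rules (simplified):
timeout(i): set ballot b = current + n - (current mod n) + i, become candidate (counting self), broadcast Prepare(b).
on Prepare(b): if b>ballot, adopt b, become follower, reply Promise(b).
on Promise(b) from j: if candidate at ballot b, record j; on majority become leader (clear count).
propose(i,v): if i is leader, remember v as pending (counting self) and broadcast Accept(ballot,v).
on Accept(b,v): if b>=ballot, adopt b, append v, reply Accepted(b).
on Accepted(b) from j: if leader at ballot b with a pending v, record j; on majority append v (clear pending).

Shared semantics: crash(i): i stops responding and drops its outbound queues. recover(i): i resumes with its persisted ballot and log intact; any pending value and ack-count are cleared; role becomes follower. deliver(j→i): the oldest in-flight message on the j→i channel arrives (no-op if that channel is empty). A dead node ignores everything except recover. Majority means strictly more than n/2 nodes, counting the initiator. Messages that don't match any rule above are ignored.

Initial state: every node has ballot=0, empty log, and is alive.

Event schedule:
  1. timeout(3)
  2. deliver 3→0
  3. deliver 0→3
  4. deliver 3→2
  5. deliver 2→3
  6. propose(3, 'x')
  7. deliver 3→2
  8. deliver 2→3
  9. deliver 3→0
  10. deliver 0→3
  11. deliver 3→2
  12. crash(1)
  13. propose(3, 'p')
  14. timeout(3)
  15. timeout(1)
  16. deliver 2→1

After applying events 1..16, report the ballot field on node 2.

7

[1] timeout(3) → N3(cand b7 [-])
[2] deliver 3→0 → N0(foll b7 [-])
[3] deliver 0→3 → ∅
[4] deliver 3→2 → N2(foll b7 [-])
[5] deliver 2→3 → N3(lead b7 [-])
[6] propose(3,'x') → ∅
[7] deliver 3→2 → N2(foll b7 [x])
[8] deliver 2→3 → ∅
[9] deliver 3→0 → N0(foll b7 [x])
[10] deliver 0→3 → N3(lead b7 [x])
[11] deliver 3→2 → ∅
[12] crash(1) → N1(✗foll b0 [-])
[13] propose(3,'p') → ∅
[14] timeout(3) → N3(cand b11 [x])
[15] timeout(1) → ∅
[16] deliver 2→1 → ∅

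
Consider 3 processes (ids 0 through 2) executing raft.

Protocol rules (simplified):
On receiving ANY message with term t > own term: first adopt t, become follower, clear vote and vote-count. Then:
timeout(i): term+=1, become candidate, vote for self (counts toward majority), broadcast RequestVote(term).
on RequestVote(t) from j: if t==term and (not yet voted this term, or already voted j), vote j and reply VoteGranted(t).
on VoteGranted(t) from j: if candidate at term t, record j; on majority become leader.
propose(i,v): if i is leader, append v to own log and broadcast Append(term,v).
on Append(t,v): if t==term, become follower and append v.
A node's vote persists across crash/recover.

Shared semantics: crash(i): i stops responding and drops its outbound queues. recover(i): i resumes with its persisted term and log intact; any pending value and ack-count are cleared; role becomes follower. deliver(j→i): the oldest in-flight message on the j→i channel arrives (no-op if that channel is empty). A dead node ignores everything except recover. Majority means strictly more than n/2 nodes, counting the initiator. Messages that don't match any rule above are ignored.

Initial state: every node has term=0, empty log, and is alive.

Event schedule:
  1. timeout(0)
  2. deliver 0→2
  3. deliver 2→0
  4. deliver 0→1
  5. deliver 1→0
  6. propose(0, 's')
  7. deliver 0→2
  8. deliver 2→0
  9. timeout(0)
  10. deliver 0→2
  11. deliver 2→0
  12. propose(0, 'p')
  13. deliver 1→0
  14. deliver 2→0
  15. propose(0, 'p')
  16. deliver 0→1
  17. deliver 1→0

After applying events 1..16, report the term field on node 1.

1

step 1 timeout(0): 0={cand,t=1,log=-}
step 2 deliver 0→2: 2={foll,t=1,log=-}
step 3 deliver 2→0: 0={lead,t=1,log=-}
step 4 deliver 0→1: 1={foll,t=1,log=-}
step 5 deliver 1→0: —
step 6 propose(0,'s'): 0={lead,t=1,log=s}
step 7 deliver 0→2: 2={foll,t=1,log=s}
step 8 deliver 2→0: —
step 9 timeout(0): 0={cand,t=2,log=s}
step 10 deliver 0→2: 2={foll,t=2,log=s}
step 11 deliver 2→0: 0={lead,t=2,log=s}
step 12 propose(0,'p'): 0={lead,t=2,log=s,p}
step 13 deliver 1→0: —
step 14 deliver 2→0: —
step 15 propose(0,'p'): 0={lead,t=2,log=s,p,p}
step 16 deliver 0→1: 1={foll,t=1,log=s}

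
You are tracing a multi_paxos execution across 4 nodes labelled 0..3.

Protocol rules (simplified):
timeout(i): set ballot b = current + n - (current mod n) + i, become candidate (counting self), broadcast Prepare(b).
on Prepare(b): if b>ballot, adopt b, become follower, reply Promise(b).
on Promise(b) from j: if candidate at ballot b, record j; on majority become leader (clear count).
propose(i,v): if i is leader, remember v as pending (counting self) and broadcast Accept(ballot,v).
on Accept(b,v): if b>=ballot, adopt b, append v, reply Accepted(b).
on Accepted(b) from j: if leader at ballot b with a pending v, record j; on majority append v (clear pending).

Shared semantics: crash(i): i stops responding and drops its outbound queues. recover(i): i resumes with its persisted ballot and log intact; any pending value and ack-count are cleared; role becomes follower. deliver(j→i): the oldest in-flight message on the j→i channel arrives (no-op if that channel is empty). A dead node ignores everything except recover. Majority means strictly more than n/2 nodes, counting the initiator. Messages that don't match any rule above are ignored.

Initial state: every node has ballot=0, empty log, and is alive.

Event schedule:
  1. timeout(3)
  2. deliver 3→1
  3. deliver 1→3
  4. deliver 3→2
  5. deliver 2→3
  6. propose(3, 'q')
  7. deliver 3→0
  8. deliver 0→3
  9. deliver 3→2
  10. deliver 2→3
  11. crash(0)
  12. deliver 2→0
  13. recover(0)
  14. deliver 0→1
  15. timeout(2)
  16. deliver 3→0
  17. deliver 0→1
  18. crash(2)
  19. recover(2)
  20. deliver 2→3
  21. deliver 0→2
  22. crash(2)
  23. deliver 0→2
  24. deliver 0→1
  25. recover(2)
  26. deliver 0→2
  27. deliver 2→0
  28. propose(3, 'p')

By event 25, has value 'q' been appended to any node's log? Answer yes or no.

yes

e1 timeout(3): 3[cand,b=7,-]
e2 deliver 3→1: 1[foll,b=7,-]
e3 deliver 1→3: ·
e4 deliver 3→2: 2[foll,b=7,-]
e5 deliver 2→3: 3[lead,b=7,-]
e6 propose(3,'q'): ·
e7 deliver 3→0: 0[foll,b=7,-]
e8 deliver 0→3: ·
e9 deliver 3→2: 2[foll,b=7,q]
e10 deliver 2→3: ·
e11 crash(0): 0[✗foll,b=7,-]
e12 deliver 2→0: ·
e13 recover(0): 0[foll,b=7,-]
e14 deliver 0→1: ·
e15 timeout(2): 2[cand,b=10,q]
e16 deliver 3→0: 0[foll,b=7,q]
e17 deliver 0→1: ·
e18 crash(2): 2[✗cand,b=10,q]
e19 recover(2): 2[foll,b=10,q]
e20 deliver 2→3: ·
e21 deliver 0→2: ·
e22 crash(2): 2[✗foll,b=10,q]
e23 deliver 0→2: ·
e24 deliver 0→1: ·
e25 recover(2): 2[foll,b=10,q]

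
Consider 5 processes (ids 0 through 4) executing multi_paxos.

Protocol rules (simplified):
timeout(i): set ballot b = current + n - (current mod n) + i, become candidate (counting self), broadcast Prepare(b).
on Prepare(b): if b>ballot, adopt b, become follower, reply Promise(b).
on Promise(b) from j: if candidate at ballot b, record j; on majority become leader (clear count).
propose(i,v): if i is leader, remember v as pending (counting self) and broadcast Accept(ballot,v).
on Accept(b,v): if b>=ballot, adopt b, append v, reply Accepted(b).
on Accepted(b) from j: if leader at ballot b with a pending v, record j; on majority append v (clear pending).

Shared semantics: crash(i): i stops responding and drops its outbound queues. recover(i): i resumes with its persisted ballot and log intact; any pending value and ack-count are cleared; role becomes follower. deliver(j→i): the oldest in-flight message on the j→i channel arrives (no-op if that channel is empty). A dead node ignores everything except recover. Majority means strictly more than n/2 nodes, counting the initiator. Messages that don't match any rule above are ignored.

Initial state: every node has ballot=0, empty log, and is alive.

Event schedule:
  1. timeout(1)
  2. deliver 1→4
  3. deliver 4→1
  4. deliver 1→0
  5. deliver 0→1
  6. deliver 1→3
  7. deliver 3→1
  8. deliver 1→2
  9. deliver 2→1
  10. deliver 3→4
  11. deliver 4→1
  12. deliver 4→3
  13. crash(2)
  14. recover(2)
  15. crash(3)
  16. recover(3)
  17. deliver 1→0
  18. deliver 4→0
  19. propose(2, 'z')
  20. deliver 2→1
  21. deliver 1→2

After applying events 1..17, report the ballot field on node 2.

6

after 1 — timeout(1): n1:cand/b6/[-]
after 2 — deliver 1→4: n4:foll/b6/[-]
after 3 — deliver 4→1: ·
after 4 — deliver 1→0: n0:foll/b6/[-]
after 5 — deliver 0→1: n1:lead/b6/[-]
after 6 — deliver 1→3: n3:foll/b6/[-]
after 7 — deliver 3→1: ·
after 8 — deliver 1→2: n2:foll/b6/[-]
after 9 — deliver 2→1: ·
after 10 — deliver 3→4: ·
after 11 — deliver 4→1: ·
after 12 — deliver 4→3: ·
after 13 — crash(2): n2:✗foll/b6/[-]
after 14 — recover(2): n2:foll/b6/[-]
after 15 — crash(3): n3:✗foll/b6/[-]
after 16 — recover(3): n3:foll/b6/[-]
after 17 — deliver 1→0: ·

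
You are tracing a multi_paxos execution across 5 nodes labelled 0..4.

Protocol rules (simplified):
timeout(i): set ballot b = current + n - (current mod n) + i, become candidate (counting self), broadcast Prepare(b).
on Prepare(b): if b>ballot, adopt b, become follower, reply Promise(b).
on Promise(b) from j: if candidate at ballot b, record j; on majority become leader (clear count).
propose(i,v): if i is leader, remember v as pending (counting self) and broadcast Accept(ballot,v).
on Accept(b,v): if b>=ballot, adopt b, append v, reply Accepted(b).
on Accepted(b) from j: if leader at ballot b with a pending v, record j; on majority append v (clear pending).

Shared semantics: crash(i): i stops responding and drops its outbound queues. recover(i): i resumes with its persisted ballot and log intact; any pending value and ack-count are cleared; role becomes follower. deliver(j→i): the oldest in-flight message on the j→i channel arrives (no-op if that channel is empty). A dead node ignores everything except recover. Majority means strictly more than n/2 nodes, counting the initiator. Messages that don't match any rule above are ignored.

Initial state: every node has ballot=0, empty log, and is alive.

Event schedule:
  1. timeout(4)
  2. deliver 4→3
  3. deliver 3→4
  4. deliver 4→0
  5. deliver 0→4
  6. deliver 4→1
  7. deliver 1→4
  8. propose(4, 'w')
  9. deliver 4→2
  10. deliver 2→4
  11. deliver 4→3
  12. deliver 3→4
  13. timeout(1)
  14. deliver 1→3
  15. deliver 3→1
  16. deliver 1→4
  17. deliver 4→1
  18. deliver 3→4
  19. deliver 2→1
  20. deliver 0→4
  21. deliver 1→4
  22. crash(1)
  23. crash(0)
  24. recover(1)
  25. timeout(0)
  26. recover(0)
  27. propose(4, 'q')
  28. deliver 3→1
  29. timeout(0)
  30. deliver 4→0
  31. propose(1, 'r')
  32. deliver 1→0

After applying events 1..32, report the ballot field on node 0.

10

after 1 — timeout(4): n4:cand/b9/[-]
after 2 — deliver 4→3: n3:foll/b9/[-]
after 3 — deliver 3→4: ·
after 4 — deliver 4→0: n0:foll/b9/[-]
after 5 — deliver 0→4: n4:lead/b9/[-]
after 6 — deliver 4→1: n1:foll/b9/[-]
after 7 — deliver 1→4: ·
after 8 — propose(4,'w'): ·
after 9 — deliver 4→2: n2:foll/b9/[-]
after 10 — deliver 2→4: ·
after 11 — deliver 4→3: n3:foll/b9/[w]
after 12 — deliver 3→4: ·
after 13 — timeout(1): n1:cand/b11/[-]
after 14 — deliver 1→3: n3:foll/b11/[w]
after 15 — deliver 3→1: ·
after 16 — deliver 1→4: n4:foll/b11/[-]
after 17 — deliver 4→1: ·
after 18 — deliver 3→4: ·
after 19 — deliver 2→1: ·
after 20 — deliver 0→4: ·
after 21 — deliver 1→4: ·
after 22 — crash(1): n1:✗cand/b11/[-]
after 23 — crash(0): n0:✗foll/b9/[-]
after 24 — recover(1): n1:foll/b11/[-]
after 25 — timeout(0): ·
after 26 — recover(0): n0:foll/b9/[-]
after 27 — propose(4,'q'): ·
after 28 — deliver 3→1: ·
after 29 — timeout(0): n0:cand/b10/[-]
after 30 — deliver 4→0: ·
after 31 — propose(1,'r'): ·
after 32 — deliver 1→0: ·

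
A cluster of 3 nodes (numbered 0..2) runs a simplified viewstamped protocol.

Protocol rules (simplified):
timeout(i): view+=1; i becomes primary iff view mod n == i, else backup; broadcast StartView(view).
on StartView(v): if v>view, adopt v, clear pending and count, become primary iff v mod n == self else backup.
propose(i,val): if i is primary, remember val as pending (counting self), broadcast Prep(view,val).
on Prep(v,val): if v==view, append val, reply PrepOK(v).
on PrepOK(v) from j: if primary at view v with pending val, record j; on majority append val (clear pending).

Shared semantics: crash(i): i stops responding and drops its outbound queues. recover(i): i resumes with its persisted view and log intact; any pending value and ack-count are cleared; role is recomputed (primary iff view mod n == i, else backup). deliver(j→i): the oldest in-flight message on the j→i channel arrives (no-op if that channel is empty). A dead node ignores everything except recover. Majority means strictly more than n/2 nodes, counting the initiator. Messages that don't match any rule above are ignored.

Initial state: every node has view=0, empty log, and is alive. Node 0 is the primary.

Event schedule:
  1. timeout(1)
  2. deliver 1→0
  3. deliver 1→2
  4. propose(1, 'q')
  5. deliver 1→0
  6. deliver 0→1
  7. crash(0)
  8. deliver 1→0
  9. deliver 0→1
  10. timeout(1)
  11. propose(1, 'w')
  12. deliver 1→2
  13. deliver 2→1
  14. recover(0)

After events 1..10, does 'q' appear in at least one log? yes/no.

yes

e1 timeout(1): 1[prim,v=1,-]
e2 deliver 1→0: 0[back,v=1,-]
e3 deliver 1→2: 2[back,v=1,-]
e4 propose(1,'q'): ·
e5 deliver 1→0: 0[back,v=1,q]
e6 deliver 0→1: 1[prim,v=1,q]
e7 crash(0): 0[✗back,v=1,q]
e8 deliver 1→0: ·
e9 deliver 0→1: ·
e10 timeout(1): 1[back,v=2,q]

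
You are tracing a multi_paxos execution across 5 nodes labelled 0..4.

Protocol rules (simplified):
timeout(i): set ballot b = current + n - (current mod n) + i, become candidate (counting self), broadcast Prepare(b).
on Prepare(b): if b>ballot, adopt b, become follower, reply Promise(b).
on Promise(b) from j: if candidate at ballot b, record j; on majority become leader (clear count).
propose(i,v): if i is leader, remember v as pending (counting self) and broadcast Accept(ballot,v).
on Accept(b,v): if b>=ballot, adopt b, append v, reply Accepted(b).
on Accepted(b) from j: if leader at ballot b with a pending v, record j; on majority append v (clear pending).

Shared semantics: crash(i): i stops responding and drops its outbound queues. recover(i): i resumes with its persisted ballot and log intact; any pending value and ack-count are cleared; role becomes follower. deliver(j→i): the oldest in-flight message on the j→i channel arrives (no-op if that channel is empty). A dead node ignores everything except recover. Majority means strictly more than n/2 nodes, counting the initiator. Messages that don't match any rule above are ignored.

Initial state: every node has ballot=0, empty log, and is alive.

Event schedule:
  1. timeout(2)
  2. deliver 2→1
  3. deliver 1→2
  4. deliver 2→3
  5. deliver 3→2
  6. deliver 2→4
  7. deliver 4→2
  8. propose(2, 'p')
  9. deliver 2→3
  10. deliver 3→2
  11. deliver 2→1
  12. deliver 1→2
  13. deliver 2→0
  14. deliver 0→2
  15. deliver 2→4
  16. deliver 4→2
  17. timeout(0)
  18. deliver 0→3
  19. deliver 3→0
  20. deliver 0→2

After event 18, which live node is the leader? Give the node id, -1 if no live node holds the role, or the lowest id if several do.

step 1 timeout(2): 2={cand,b=7,log=-}
step 2 deliver 2→1: 1={foll,b=7,log=-}
step 3 deliver 1→2: —
step 4 deliver 2→3: 3={foll,b=7,log=-}
step 5 deliver 3→2: 2={lead,b=7,log=-}
step 6 deliver 2→4: 4={foll,b=7,log=-}
step 7 deliver 4→2: —
step 8 propose(2,'p'): —
step 9 deliver 2→3: 3={foll,b=7,log=p}
step 10 deliver 3→2: —
step 11 deliver 2→1: 1={foll,b=7,log=p}
step 12 deliver 1→2: 2={lead,b=7,log=p}
step 13 deliver 2→0: 0={foll,b=7,log=-}
step 14 deliver 0→2: —
step 15 deliver 2→4: 4={foll,b=7,log=p}
step 16 deliver 4→2: —
step 17 timeout(0): 0={cand,b=10,log=-}
step 18 deliver 0→3: 3={foll,b=10,log=p}

2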